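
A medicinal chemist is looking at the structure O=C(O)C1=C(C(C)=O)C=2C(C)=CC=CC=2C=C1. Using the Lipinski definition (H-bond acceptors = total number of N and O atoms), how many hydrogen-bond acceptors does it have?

N atoms: 0; O atoms: 3.
Lipinski HBA = 0 + 3 = 3.

3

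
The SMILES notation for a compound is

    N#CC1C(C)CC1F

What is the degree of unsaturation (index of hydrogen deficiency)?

3

Molecular formula: C6H8FN.
DoU = (2C + 2 + N − H − X) / 2, where X is the halogen count and O/S are ignored.
    = (2·6 + 2 + 1 − 8 − 1) / 2 = 6 / 2 = 3.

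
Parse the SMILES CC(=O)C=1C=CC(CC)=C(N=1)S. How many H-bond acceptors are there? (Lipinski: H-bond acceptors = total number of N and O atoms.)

N atoms: 1; O atoms: 1.
Lipinski HBA = 1 + 1 = 2.

2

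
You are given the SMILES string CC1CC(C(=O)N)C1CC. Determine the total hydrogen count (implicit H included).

15

Walk through each heavy atom and fill implicit hydrogens from standard valence (C 4, N 3, O 2, S 2, halogen 1):
  atom 1: C, bond orders sum to 1 (valence 4) → 3 H
  atom 2: C, bond orders sum to 3 (valence 4) → 1 H
  atom 3: C, bond orders sum to 2 (valence 4) → 2 H
  atom 4: C, bond orders sum to 3 (valence 4) → 1 H
  atom 5: C, bond orders sum to 4 (valence 4) → 0 H
  atom 6: O, bond orders sum to 2 (valence 2) → 0 H
  atom 7: N, bond orders sum to 1 (valence 3) → 2 H
  atom 8: C, bond orders sum to 3 (valence 4) → 1 H
  atom 9: C, bond orders sum to 2 (valence 4) → 2 H
  atom 10: C, bond orders sum to 1 (valence 4) → 3 H
Total hydrogens: 15.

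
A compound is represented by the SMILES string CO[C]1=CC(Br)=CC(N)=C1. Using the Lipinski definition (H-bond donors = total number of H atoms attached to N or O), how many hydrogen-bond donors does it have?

Donors: find every N or O and count the H atoms it carries.
  atom 2 (O): bond orders sum to 2 → 0 H
  atom 9 (N): bond orders sum to 1 → 2 H
Lipinski HBD = 2.

2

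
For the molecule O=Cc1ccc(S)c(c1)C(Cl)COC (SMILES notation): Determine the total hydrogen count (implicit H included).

11

Walk through each heavy atom and fill implicit hydrogens from standard valence (C 4, N 3, O 2, S 2, halogen 1); for lowercase aromatic atoms, an aromatic c carries 1 H when it has two neighbours and 0 H with three, and aromatic n carries 0 H:
  atom 1: O, bond orders sum to 2 (valence 2) → 0 H
  atom 2: C, bond orders sum to 3 (valence 4) → 1 H
  atom 3: aromatic c, 3 neighbours → 0 H
  atom 4: aromatic c, 2 neighbours → 1 H
  atom 5: aromatic c, 2 neighbours → 1 H
  atom 6: aromatic c, 3 neighbours → 0 H
  atom 7: S, bond orders sum to 1 (valence 2) → 1 H
  atom 8: aromatic c, 3 neighbours → 0 H
  atom 9: aromatic c, 2 neighbours → 1 H
  atom 10: C, bond orders sum to 3 (valence 4) → 1 H
  atom 11: Cl (halogen, monovalent) → 0 H
  atom 12: C, bond orders sum to 2 (valence 4) → 2 H
  atom 13: O, bond orders sum to 2 (valence 2) → 0 H
  atom 14: C, bond orders sum to 1 (valence 4) → 3 H
Total hydrogens: 11.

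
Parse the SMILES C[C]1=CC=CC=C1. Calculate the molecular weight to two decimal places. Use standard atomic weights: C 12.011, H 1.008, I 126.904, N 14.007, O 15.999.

92.14 g/mol

First, the molecular formula is C7H8 (counting implicit H from valence).
  C: 7 × 12.011 = 84.077
  H: 8 × 1.008 = 8.064
Sum: 7×12.011 + 8×1.008 = 92.141 → 92.14 g/mol.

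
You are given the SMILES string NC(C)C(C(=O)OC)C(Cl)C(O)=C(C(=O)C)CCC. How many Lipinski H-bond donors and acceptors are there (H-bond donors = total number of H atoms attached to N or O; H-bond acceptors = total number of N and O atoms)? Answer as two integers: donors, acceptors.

3, 5

Donors: find every N or O and count the H atoms it carries.
  atom 1 (N): bond orders sum to 1 → 2 H
  atom 6 (O): bond orders sum to 2 → 0 H
  atom 7 (O): bond orders sum to 2 → 0 H
  atom 12 (O): bond orders sum to 1 → 1 H
  atom 15 (O): bond orders sum to 2 → 0 H
Lipinski HBD = 3.
Acceptors: N atoms = 1, O atoms = 4 → HBA = 5.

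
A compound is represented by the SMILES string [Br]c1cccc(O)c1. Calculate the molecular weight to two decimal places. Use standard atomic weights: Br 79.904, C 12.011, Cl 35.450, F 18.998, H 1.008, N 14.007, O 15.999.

First, the molecular formula is C6H5BrO (counting implicit H from valence).
  Br: 1 × 79.904 = 79.904
  C: 6 × 12.011 = 72.066
  H: 5 × 1.008 = 5.040
  O: 1 × 15.999 = 15.999
Sum: 1×79.904 + 6×12.011 + 5×1.008 + 1×15.999 = 173.009 → 173.01 g/mol.

173.01 g/mol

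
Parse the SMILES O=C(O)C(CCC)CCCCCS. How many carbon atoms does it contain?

10

Count every carbon token in the SMILES (each C, including those in ring-closure positions and inside branches).
Carbon count: 10.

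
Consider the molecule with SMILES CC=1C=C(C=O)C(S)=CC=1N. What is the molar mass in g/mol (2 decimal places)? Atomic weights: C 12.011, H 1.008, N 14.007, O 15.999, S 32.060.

First, the molecular formula is C8H9NOS (counting implicit H from valence).
  C: 8 × 12.011 = 96.088
  H: 9 × 1.008 = 9.072
  N: 1 × 14.007 = 14.007
  O: 1 × 15.999 = 15.999
  S: 1 × 32.060 = 32.060
Sum: 8×12.011 + 9×1.008 + 1×14.007 + 1×15.999 + 1×32.060 = 167.226 → 167.23 g/mol.

167.23 g/mol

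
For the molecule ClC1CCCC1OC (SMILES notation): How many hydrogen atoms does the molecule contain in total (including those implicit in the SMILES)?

Walk through each heavy atom and fill implicit hydrogens from standard valence (C 4, N 3, O 2, S 2, halogen 1):
  atom 1: Cl (halogen, monovalent) → 0 H
  atom 2: C, bond orders sum to 3 (valence 4) → 1 H
  atom 3: C, bond orders sum to 2 (valence 4) → 2 H
  atom 4: C, bond orders sum to 2 (valence 4) → 2 H
  atom 5: C, bond orders sum to 2 (valence 4) → 2 H
  atom 6: C, bond orders sum to 3 (valence 4) → 1 H
  atom 7: O, bond orders sum to 2 (valence 2) → 0 H
  atom 8: C, bond orders sum to 1 (valence 4) → 3 H
Total hydrogens: 11.

11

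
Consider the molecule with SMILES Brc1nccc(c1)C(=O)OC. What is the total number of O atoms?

Scan the SMILES for O atoms (remember two-letter symbols like Cl and Br are single atoms).
Oxygen count: 2.

2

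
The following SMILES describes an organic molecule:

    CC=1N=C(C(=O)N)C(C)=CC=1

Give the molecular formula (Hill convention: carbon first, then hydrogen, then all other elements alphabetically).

Walk through each heavy atom and fill implicit hydrogens from standard valence (C 4, N 3, O 2, S 2, halogen 1):
  atom 1: C, bond orders sum to 1 (valence 4) → 3 H
  atom 2: C, bond orders sum to 4 (valence 4) → 0 H
  atom 3: N, bond orders sum to 3 (valence 3) → 0 H
  atom 4: C, bond orders sum to 4 (valence 4) → 0 H
  atom 5: C, bond orders sum to 4 (valence 4) → 0 H
  atom 6: O, bond orders sum to 2 (valence 2) → 0 H
  atom 7: N, bond orders sum to 1 (valence 3) → 2 H
  atom 8: C, bond orders sum to 4 (valence 4) → 0 H
  atom 9: C, bond orders sum to 1 (valence 4) → 3 H
  atom 10: C, bond orders sum to 3 (valence 4) → 1 H
  atom 11: C, bond orders sum to 3 (valence 4) → 1 H
Totals → C:8, H:10, N:2, O:1.

C8H10N2O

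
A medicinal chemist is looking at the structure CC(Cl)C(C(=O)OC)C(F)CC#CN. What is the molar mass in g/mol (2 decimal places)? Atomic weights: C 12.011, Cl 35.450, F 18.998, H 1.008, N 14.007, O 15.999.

First, the molecular formula is C9H13ClFNO2 (counting implicit H from valence).
  C: 9 × 12.011 = 108.099
  Cl: 1 × 35.450 = 35.450
  F: 1 × 18.998 = 18.998
  H: 13 × 1.008 = 13.104
  N: 1 × 14.007 = 14.007
  O: 2 × 15.999 = 31.998
Sum: 9×12.011 + 1×35.450 + 1×18.998 + 13×1.008 + 1×14.007 + 2×15.999 = 221.656 → 221.66 g/mol.

221.66 g/mol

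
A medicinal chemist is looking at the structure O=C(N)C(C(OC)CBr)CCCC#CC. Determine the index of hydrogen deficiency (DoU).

Molecular formula: C11H18BrNO2.
DoU = (2C + 2 + N − H − X) / 2, where X is the halogen count and O/S are ignored.
    = (2·11 + 2 + 1 − 18 − 1) / 2 = 6 / 2 = 3.

3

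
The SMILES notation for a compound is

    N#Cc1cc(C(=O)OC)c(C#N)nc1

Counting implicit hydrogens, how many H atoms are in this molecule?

5

Walk through each heavy atom and fill implicit hydrogens from standard valence (C 4, N 3, O 2, S 2, halogen 1); for lowercase aromatic atoms, an aromatic c carries 1 H when it has two neighbours and 0 H with three, and aromatic n carries 0 H:
  atom 1: N, bond orders sum to 3 (valence 3) → 0 H
  atom 2: C, bond orders sum to 4 (valence 4) → 0 H
  atom 3: aromatic c, 3 neighbours → 0 H
  atom 4: aromatic c, 2 neighbours → 1 H
  atom 5: aromatic c, 3 neighbours → 0 H
  atom 6: C, bond orders sum to 4 (valence 4) → 0 H
  atom 7: O, bond orders sum to 2 (valence 2) → 0 H
  atom 8: O, bond orders sum to 2 (valence 2) → 0 H
  atom 9: C, bond orders sum to 1 (valence 4) → 3 H
  atom 10: aromatic c, 3 neighbours → 0 H
  atom 11: C, bond orders sum to 4 (valence 4) → 0 H
  atom 12: N, bond orders sum to 3 (valence 3) → 0 H
  atom 13: aromatic n, 2 neighbours → 0 H
  atom 14: aromatic c, 2 neighbours → 1 H
Total hydrogens: 5.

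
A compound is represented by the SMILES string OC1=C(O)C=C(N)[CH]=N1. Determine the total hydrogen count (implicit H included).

6

Walk through each heavy atom and fill implicit hydrogens from standard valence (C 4, N 3, O 2, S 2, halogen 1):
  atom 1: O, bond orders sum to 1 (valence 2) → 1 H
  atom 2: C, bond orders sum to 4 (valence 4) → 0 H
  atom 3: C, bond orders sum to 4 (valence 4) → 0 H
  atom 4: O, bond orders sum to 1 (valence 2) → 1 H
  atom 5: C, bond orders sum to 3 (valence 4) → 1 H
  atom 6: C, bond orders sum to 4 (valence 4) → 0 H
  atom 7: N, bond orders sum to 1 (valence 3) → 2 H
  atom 8: C with explicit H count 1
  atom 9: N, bond orders sum to 3 (valence 3) → 0 H
Total hydrogens: 6.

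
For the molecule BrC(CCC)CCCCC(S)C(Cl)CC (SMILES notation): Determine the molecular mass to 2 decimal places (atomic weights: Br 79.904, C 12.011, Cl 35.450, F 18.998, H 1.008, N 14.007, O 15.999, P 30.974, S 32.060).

First, the molecular formula is C12H24BrClS (counting implicit H from valence).
  Br: 1 × 79.904 = 79.904
  C: 12 × 12.011 = 144.132
  Cl: 1 × 35.450 = 35.450
  H: 24 × 1.008 = 24.192
  S: 1 × 32.060 = 32.060
Sum: 1×79.904 + 12×12.011 + 1×35.450 + 24×1.008 + 1×32.060 = 315.738 → 315.74 g/mol.

315.74 g/mol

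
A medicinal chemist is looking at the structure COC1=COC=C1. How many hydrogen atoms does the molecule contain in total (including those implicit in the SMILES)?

Walk through each heavy atom and fill implicit hydrogens from standard valence (C 4, N 3, O 2, S 2, halogen 1):
  atom 1: C, bond orders sum to 1 (valence 4) → 3 H
  atom 2: O, bond orders sum to 2 (valence 2) → 0 H
  atom 3: C, bond orders sum to 4 (valence 4) → 0 H
  atom 4: C, bond orders sum to 3 (valence 4) → 1 H
  atom 5: O, bond orders sum to 2 (valence 2) → 0 H
  atom 6: C, bond orders sum to 3 (valence 4) → 1 H
  atom 7: C, bond orders sum to 3 (valence 4) → 1 H
Total hydrogens: 6.

6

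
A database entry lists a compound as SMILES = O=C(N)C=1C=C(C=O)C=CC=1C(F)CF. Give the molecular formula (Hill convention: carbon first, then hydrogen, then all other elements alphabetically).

Walk through each heavy atom and fill implicit hydrogens from standard valence (C 4, N 3, O 2, S 2, halogen 1):
  atom 1: O, bond orders sum to 2 (valence 2) → 0 H
  atom 2: C, bond orders sum to 4 (valence 4) → 0 H
  atom 3: N, bond orders sum to 1 (valence 3) → 2 H
  atom 4: C, bond orders sum to 4 (valence 4) → 0 H
  atom 5: C, bond orders sum to 3 (valence 4) → 1 H
  atom 6: C, bond orders sum to 4 (valence 4) → 0 H
  atom 7: C, bond orders sum to 3 (valence 4) → 1 H
  atom 8: O, bond orders sum to 2 (valence 2) → 0 H
  atom 9: C, bond orders sum to 3 (valence 4) → 1 H
  atom 10: C, bond orders sum to 3 (valence 4) → 1 H
  atom 11: C, bond orders sum to 4 (valence 4) → 0 H
  atom 12: C, bond orders sum to 3 (valence 4) → 1 H
  atom 13: F (halogen, monovalent) → 0 H
  atom 14: C, bond orders sum to 2 (valence 4) → 2 H
  atom 15: F (halogen, monovalent) → 0 H
Totals → C:10, H:9, F:2, N:1, O:2.

C10H9F2NO2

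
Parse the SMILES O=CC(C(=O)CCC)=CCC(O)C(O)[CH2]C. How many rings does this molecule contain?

In SMILES, each pair of matching ring-closure digits denotes one ring-closing bond; the number of such bonds equals the number of independent rings.
Ring-closure bonds here: 0.

0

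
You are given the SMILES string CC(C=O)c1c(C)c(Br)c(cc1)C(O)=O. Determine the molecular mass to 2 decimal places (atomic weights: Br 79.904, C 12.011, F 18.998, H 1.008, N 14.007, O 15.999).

First, the molecular formula is C11H11BrO3 (counting implicit H from valence).
  Br: 1 × 79.904 = 79.904
  C: 11 × 12.011 = 132.121
  H: 11 × 1.008 = 11.088
  O: 3 × 15.999 = 47.997
Sum: 1×79.904 + 11×12.011 + 11×1.008 + 3×15.999 = 271.110 → 271.11 g/mol.

271.11 g/mol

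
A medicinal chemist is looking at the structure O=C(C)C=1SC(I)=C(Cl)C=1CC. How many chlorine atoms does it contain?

Scan the SMILES for Cl atoms (remember two-letter symbols like Cl and Br are single atoms).
Chlorine count: 1.

1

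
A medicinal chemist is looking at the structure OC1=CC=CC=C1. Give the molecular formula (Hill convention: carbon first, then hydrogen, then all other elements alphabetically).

C6H6O

Walk through each heavy atom and fill implicit hydrogens from standard valence (C 4, N 3, O 2, S 2, halogen 1):
  atom 1: O, bond orders sum to 1 (valence 2) → 1 H
  atom 2: C, bond orders sum to 4 (valence 4) → 0 H
  atom 3: C, bond orders sum to 3 (valence 4) → 1 H
  atom 4: C, bond orders sum to 3 (valence 4) → 1 H
  atom 5: C, bond orders sum to 3 (valence 4) → 1 H
  atom 6: C, bond orders sum to 3 (valence 4) → 1 H
  atom 7: C, bond orders sum to 3 (valence 4) → 1 H
Totals → C:6, H:6, O:1.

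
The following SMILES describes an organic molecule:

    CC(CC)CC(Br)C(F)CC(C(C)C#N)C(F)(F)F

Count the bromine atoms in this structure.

Scan the SMILES for Br atoms (remember two-letter symbols like Cl and Br are single atoms).
Bromine count: 1.

1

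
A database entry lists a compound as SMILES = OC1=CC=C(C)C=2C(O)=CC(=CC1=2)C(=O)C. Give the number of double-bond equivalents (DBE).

Degree of unsaturation = (number of rings) + (number of π bonds).
Ring closures in the SMILES: 2.
π bonds: 6 double bonds (each 1 DoU) → 6 DoU from unsaturation.
Total DoU = 2 + 6 = 8.

8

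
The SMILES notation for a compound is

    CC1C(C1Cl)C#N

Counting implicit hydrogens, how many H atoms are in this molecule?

6

Walk through each heavy atom and fill implicit hydrogens from standard valence (C 4, N 3, O 2, S 2, halogen 1):
  atom 1: C, bond orders sum to 1 (valence 4) → 3 H
  atom 2: C, bond orders sum to 3 (valence 4) → 1 H
  atom 3: C, bond orders sum to 3 (valence 4) → 1 H
  atom 4: C, bond orders sum to 3 (valence 4) → 1 H
  atom 5: Cl (halogen, monovalent) → 0 H
  atom 6: C, bond orders sum to 4 (valence 4) → 0 H
  atom 7: N, bond orders sum to 3 (valence 3) → 0 H
Total hydrogens: 6.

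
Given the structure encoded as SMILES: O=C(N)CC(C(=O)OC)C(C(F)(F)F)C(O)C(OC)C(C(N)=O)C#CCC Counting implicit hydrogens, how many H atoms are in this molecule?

Walk through each heavy atom and fill implicit hydrogens from standard valence (C 4, N 3, O 2, S 2, halogen 1):
  atom 1: O, bond orders sum to 2 (valence 2) → 0 H
  atom 2: C, bond orders sum to 4 (valence 4) → 0 H
  atom 3: N, bond orders sum to 1 (valence 3) → 2 H
  atom 4: C, bond orders sum to 2 (valence 4) → 2 H
  atom 5: C, bond orders sum to 3 (valence 4) → 1 H
  atom 6: C, bond orders sum to 4 (valence 4) → 0 H
  atom 7: O, bond orders sum to 2 (valence 2) → 0 H
  atom 8: O, bond orders sum to 2 (valence 2) → 0 H
  atom 9: C, bond orders sum to 1 (valence 4) → 3 H
  atom 10: C, bond orders sum to 3 (valence 4) → 1 H
  atom 11: C, bond orders sum to 4 (valence 4) → 0 H
  atom 12: F (halogen, monovalent) → 0 H
  atom 13: F (halogen, monovalent) → 0 H
  atom 14: F (halogen, monovalent) → 0 H
  atom 15: C, bond orders sum to 3 (valence 4) → 1 H
  atom 16: O, bond orders sum to 1 (valence 2) → 1 H
  atom 17: C, bond orders sum to 3 (valence 4) → 1 H
  atom 18: O, bond orders sum to 2 (valence 2) → 0 H
  atom 19: C, bond orders sum to 1 (valence 4) → 3 H
  atom 20: C, bond orders sum to 3 (valence 4) → 1 H
  atom 21: C, bond orders sum to 4 (valence 4) → 0 H
  atom 22: N, bond orders sum to 1 (valence 3) → 2 H
  atom 23: O, bond orders sum to 2 (valence 2) → 0 H
  atom 24: C, bond orders sum to 4 (valence 4) → 0 H
  atom 25: C, bond orders sum to 4 (valence 4) → 0 H
  atom 26: C, bond orders sum to 2 (valence 4) → 2 H
  atom 27: C, bond orders sum to 1 (valence 4) → 3 H
Total hydrogens: 23.

23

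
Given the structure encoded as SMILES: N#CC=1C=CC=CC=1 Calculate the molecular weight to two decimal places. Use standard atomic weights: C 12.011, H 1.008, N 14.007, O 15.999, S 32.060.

103.12 g/mol

First, the molecular formula is C7H5N (counting implicit H from valence).
  C: 7 × 12.011 = 84.077
  H: 5 × 1.008 = 5.040
  N: 1 × 14.007 = 14.007
Sum: 7×12.011 + 5×1.008 + 1×14.007 = 103.124 → 103.12 g/mol.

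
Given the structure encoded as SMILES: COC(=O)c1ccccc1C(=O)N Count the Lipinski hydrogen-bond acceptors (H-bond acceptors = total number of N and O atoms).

N atoms: 1; O atoms: 3.
Lipinski HBA = 1 + 3 = 4.

4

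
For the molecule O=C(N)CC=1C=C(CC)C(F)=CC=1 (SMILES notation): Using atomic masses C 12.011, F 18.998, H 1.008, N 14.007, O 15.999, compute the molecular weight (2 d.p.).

First, the molecular formula is C10H12FNO (counting implicit H from valence).
  C: 10 × 12.011 = 120.110
  F: 1 × 18.998 = 18.998
  H: 12 × 1.008 = 12.096
  N: 1 × 14.007 = 14.007
  O: 1 × 15.999 = 15.999
Sum: 10×12.011 + 1×18.998 + 12×1.008 + 1×14.007 + 1×15.999 = 181.210 → 181.21 g/mol.

181.21 g/mol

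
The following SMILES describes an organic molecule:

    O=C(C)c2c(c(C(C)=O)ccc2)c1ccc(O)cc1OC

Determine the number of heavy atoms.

21

Every atom symbol written in the SMILES (organic subset) is one heavy atom; implicit H are not written.
Heavy atoms by element → C:17, O:4.
Total: 21.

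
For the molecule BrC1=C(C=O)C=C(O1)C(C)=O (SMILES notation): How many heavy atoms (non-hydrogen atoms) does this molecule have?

11

Every atom symbol written in the SMILES (organic subset) is one heavy atom; implicit H are not written.
Heavy atoms by element → Br:1, C:7, O:3.
Total: 11.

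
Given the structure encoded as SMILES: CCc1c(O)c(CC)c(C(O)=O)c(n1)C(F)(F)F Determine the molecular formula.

C11H12F3NO3

Walk through each heavy atom and fill implicit hydrogens from standard valence (C 4, N 3, O 2, S 2, halogen 1); for lowercase aromatic atoms, an aromatic c carries 1 H when it has two neighbours and 0 H with three, and aromatic n carries 0 H:
  atom 1: C, bond orders sum to 1 (valence 4) → 3 H
  atom 2: C, bond orders sum to 2 (valence 4) → 2 H
  atom 3: aromatic c, 3 neighbours → 0 H
  atom 4: aromatic c, 3 neighbours → 0 H
  atom 5: O, bond orders sum to 1 (valence 2) → 1 H
  atom 6: aromatic c, 3 neighbours → 0 H
  atom 7: C, bond orders sum to 2 (valence 4) → 2 H
  atom 8: C, bond orders sum to 1 (valence 4) → 3 H
  atom 9: aromatic c, 3 neighbours → 0 H
  atom 10: C, bond orders sum to 4 (valence 4) → 0 H
  atom 11: O, bond orders sum to 1 (valence 2) → 1 H
  atom 12: O, bond orders sum to 2 (valence 2) → 0 H
  atom 13: aromatic c, 3 neighbours → 0 H
  atom 14: aromatic n, 2 neighbours → 0 H
  atom 15: C, bond orders sum to 4 (valence 4) → 0 H
  atom 16: F (halogen, monovalent) → 0 H
  atom 17: F (halogen, monovalent) → 0 H
  atom 18: F (halogen, monovalent) → 0 H
Totals → C:11, H:12, F:3, N:1, O:3.
In Hill order: C11H12F3NO3.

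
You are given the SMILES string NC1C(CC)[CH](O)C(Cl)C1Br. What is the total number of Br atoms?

Scan the SMILES for Br atoms (remember two-letter symbols like Cl and Br are single atoms).
Bromine count: 1.

1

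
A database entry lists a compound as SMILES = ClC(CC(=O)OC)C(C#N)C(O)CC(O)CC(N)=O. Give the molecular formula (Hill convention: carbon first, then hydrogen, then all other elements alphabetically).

C11H17ClN2O5

Walk through each heavy atom and fill implicit hydrogens from standard valence (C 4, N 3, O 2, S 2, halogen 1):
  atom 1: Cl (halogen, monovalent) → 0 H
  atom 2: C, bond orders sum to 3 (valence 4) → 1 H
  atom 3: C, bond orders sum to 2 (valence 4) → 2 H
  atom 4: C, bond orders sum to 4 (valence 4) → 0 H
  atom 5: O, bond orders sum to 2 (valence 2) → 0 H
  atom 6: O, bond orders sum to 2 (valence 2) → 0 H
  atom 7: C, bond orders sum to 1 (valence 4) → 3 H
  atom 8: C, bond orders sum to 3 (valence 4) → 1 H
  atom 9: C, bond orders sum to 4 (valence 4) → 0 H
  atom 10: N, bond orders sum to 3 (valence 3) → 0 H
  atom 11: C, bond orders sum to 3 (valence 4) → 1 H
  atom 12: O, bond orders sum to 1 (valence 2) → 1 H
  atom 13: C, bond orders sum to 2 (valence 4) → 2 H
  atom 14: C, bond orders sum to 3 (valence 4) → 1 H
  atom 15: O, bond orders sum to 1 (valence 2) → 1 H
  atom 16: C, bond orders sum to 2 (valence 4) → 2 H
  atom 17: C, bond orders sum to 4 (valence 4) → 0 H
  atom 18: N, bond orders sum to 1 (valence 3) → 2 H
  atom 19: O, bond orders sum to 2 (valence 2) → 0 H
Totals → C:11, H:17, Cl:1, N:2, O:5.
In Hill order: C11H17ClN2O5.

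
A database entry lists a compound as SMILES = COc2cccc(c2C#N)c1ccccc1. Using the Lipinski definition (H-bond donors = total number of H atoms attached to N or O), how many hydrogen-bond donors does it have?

0

Donors: find every N or O and count the H atoms it carries.
  atom 2 (O): bond orders sum to 2 → 0 H
  atom 10 (N): bond orders sum to 3 → 0 H
Lipinski HBD = 0.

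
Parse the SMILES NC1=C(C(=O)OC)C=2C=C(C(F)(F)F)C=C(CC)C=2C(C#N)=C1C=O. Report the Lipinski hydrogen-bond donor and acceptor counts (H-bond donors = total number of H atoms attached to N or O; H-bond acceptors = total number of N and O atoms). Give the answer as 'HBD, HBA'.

2, 5

Donors: find every N or O and count the H atoms it carries.
  atom 1 (N): bond orders sum to 1 → 2 H
  atom 5 (O): bond orders sum to 2 → 0 H
  atom 6 (O): bond orders sum to 2 → 0 H
  atom 22 (N): bond orders sum to 3 → 0 H
  atom 25 (O): bond orders sum to 2 → 0 H
Lipinski HBD = 2.
Acceptors: N atoms = 2, O atoms = 3 → HBA = 5.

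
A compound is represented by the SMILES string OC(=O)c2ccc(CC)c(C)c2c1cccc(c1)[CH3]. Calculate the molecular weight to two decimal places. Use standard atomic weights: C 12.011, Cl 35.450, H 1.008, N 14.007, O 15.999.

First, the molecular formula is C17H18O2 (counting implicit H from valence).
  C: 17 × 12.011 = 204.187
  H: 18 × 1.008 = 18.144
  O: 2 × 15.999 = 31.998
Sum: 17×12.011 + 18×1.008 + 2×15.999 = 254.329 → 254.33 g/mol.

254.33 g/mol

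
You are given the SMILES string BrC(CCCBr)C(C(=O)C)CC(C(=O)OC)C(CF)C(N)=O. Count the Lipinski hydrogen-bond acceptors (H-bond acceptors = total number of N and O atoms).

5

N atoms: 1; O atoms: 4.
Lipinski HBA = 1 + 4 = 5.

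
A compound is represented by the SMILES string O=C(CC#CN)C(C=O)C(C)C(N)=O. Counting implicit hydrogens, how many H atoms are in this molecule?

Walk through each heavy atom and fill implicit hydrogens from standard valence (C 4, N 3, O 2, S 2, halogen 1):
  atom 1: O, bond orders sum to 2 (valence 2) → 0 H
  atom 2: C, bond orders sum to 4 (valence 4) → 0 H
  atom 3: C, bond orders sum to 2 (valence 4) → 2 H
  atom 4: C, bond orders sum to 4 (valence 4) → 0 H
  atom 5: C, bond orders sum to 4 (valence 4) → 0 H
  atom 6: N, bond orders sum to 1 (valence 3) → 2 H
  atom 7: C, bond orders sum to 3 (valence 4) → 1 H
  atom 8: C, bond orders sum to 3 (valence 4) → 1 H
  atom 9: O, bond orders sum to 2 (valence 2) → 0 H
  atom 10: C, bond orders sum to 3 (valence 4) → 1 H
  atom 11: C, bond orders sum to 1 (valence 4) → 3 H
  atom 12: C, bond orders sum to 4 (valence 4) → 0 H
  atom 13: N, bond orders sum to 1 (valence 3) → 2 H
  atom 14: O, bond orders sum to 2 (valence 2) → 0 H
Total hydrogens: 12.

12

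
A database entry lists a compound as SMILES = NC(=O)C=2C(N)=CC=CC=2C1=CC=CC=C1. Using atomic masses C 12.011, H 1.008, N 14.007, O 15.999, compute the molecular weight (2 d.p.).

First, the molecular formula is C13H12N2O (counting implicit H from valence).
  C: 13 × 12.011 = 156.143
  H: 12 × 1.008 = 12.096
  N: 2 × 14.007 = 28.014
  O: 1 × 15.999 = 15.999
Sum: 13×12.011 + 12×1.008 + 2×14.007 + 1×15.999 = 212.252 → 212.25 g/mol.

212.25 g/mol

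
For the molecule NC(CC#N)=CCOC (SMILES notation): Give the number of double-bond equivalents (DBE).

3

Degree of unsaturation = (number of rings) + (number of π bonds).
Ring closures in the SMILES: 0.
π bonds: 1 double bond (each 1 DoU), 1 triple bond (each 2 DoU) → 3 DoU from unsaturation.
Total DoU = 0 + 3 = 3.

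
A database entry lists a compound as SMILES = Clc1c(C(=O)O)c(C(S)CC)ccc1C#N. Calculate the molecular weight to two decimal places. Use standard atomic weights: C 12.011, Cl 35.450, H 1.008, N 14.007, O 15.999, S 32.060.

255.72 g/mol

First, the molecular formula is C11H10ClNO2S (counting implicit H from valence).
  C: 11 × 12.011 = 132.121
  Cl: 1 × 35.450 = 35.450
  H: 10 × 1.008 = 10.080
  N: 1 × 14.007 = 14.007
  O: 2 × 15.999 = 31.998
  S: 1 × 32.060 = 32.060
Sum: 11×12.011 + 1×35.450 + 10×1.008 + 1×14.007 + 2×15.999 + 1×32.060 = 255.716 → 255.72 g/mol.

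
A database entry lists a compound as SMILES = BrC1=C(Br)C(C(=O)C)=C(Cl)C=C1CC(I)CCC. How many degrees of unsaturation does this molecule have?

Molecular formula: C13H14Br2ClIO.
DoU = (2C + 2 + N − H − X) / 2, where X is the halogen count and O/S are ignored.
    = (2·13 + 2 + 0 − 14 − 4) / 2 = 10 / 2 = 5.

5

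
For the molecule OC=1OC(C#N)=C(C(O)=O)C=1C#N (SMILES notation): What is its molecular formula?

Walk through each heavy atom and fill implicit hydrogens from standard valence (C 4, N 3, O 2, S 2, halogen 1):
  atom 1: O, bond orders sum to 1 (valence 2) → 1 H
  atom 2: C, bond orders sum to 4 (valence 4) → 0 H
  atom 3: O, bond orders sum to 2 (valence 2) → 0 H
  atom 4: C, bond orders sum to 4 (valence 4) → 0 H
  atom 5: C, bond orders sum to 4 (valence 4) → 0 H
  atom 6: N, bond orders sum to 3 (valence 3) → 0 H
  atom 7: C, bond orders sum to 4 (valence 4) → 0 H
  atom 8: C, bond orders sum to 4 (valence 4) → 0 H
  atom 9: O, bond orders sum to 1 (valence 2) → 1 H
  atom 10: O, bond orders sum to 2 (valence 2) → 0 H
  atom 11: C, bond orders sum to 4 (valence 4) → 0 H
  atom 12: C, bond orders sum to 4 (valence 4) → 0 H
  atom 13: N, bond orders sum to 3 (valence 3) → 0 H
Totals → C:7, H:2, N:2, O:4.

C7H2N2O4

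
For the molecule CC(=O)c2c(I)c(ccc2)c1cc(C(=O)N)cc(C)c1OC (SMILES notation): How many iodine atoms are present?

Scan the SMILES for I atoms (remember two-letter symbols like Cl and Br are single atoms).
Iodine count: 1.

1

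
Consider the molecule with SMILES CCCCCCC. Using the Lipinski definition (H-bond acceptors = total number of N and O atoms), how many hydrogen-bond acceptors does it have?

N atoms: 0; O atoms: 0.
Lipinski HBA = 0 + 0 = 0.

0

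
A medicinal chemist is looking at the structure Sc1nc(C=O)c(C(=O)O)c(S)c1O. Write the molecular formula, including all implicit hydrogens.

Walk through each heavy atom and fill implicit hydrogens from standard valence (C 4, N 3, O 2, S 2, halogen 1); for lowercase aromatic atoms, an aromatic c carries 1 H when it has two neighbours and 0 H with three, and aromatic n carries 0 H:
  atom 1: S, bond orders sum to 1 (valence 2) → 1 H
  atom 2: aromatic c, 3 neighbours → 0 H
  atom 3: aromatic n, 2 neighbours → 0 H
  atom 4: aromatic c, 3 neighbours → 0 H
  atom 5: C, bond orders sum to 3 (valence 4) → 1 H
  atom 6: O, bond orders sum to 2 (valence 2) → 0 H
  atom 7: aromatic c, 3 neighbours → 0 H
  atom 8: C, bond orders sum to 4 (valence 4) → 0 H
  atom 9: O, bond orders sum to 2 (valence 2) → 0 H
  atom 10: O, bond orders sum to 1 (valence 2) → 1 H
  atom 11: aromatic c, 3 neighbours → 0 H
  atom 12: S, bond orders sum to 1 (valence 2) → 1 H
  atom 13: aromatic c, 3 neighbours → 0 H
  atom 14: O, bond orders sum to 1 (valence 2) → 1 H
Totals → C:7, H:5, N:1, O:4, S:2.
In Hill order: C7H5NO4S2.

C7H5NO4S2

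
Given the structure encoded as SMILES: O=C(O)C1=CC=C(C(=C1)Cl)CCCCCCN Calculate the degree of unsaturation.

Degree of unsaturation = (number of rings) + (number of π bonds).
Ring closures in the SMILES: 1.
π bonds: 4 double bonds (each 1 DoU) → 4 DoU from unsaturation.
Total DoU = 1 + 4 = 5.

5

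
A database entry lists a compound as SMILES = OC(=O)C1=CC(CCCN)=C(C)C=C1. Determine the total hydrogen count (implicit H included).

Walk through each heavy atom and fill implicit hydrogens from standard valence (C 4, N 3, O 2, S 2, halogen 1):
  atom 1: O, bond orders sum to 1 (valence 2) → 1 H
  atom 2: C, bond orders sum to 4 (valence 4) → 0 H
  atom 3: O, bond orders sum to 2 (valence 2) → 0 H
  atom 4: C, bond orders sum to 4 (valence 4) → 0 H
  atom 5: C, bond orders sum to 3 (valence 4) → 1 H
  atom 6: C, bond orders sum to 4 (valence 4) → 0 H
  atom 7: C, bond orders sum to 2 (valence 4) → 2 H
  atom 8: C, bond orders sum to 2 (valence 4) → 2 H
  atom 9: C, bond orders sum to 2 (valence 4) → 2 H
  atom 10: N, bond orders sum to 1 (valence 3) → 2 H
  atom 11: C, bond orders sum to 4 (valence 4) → 0 H
  atom 12: C, bond orders sum to 1 (valence 4) → 3 H
  atom 13: C, bond orders sum to 3 (valence 4) → 1 H
  atom 14: C, bond orders sum to 3 (valence 4) → 1 H
Total hydrogens: 15.

15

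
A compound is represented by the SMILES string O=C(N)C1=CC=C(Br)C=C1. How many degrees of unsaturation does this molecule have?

5

Molecular formula: C7H6BrNO.
DoU = (2C + 2 + N − H − X) / 2, where X is the halogen count and O/S are ignored.
    = (2·7 + 2 + 1 − 6 − 1) / 2 = 10 / 2 = 5.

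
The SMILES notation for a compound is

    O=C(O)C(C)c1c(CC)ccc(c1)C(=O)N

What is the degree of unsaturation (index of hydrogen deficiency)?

6

Molecular formula: C12H15NO3.
DoU = (2C + 2 + N − H − X) / 2, where X is the halogen count and O/S are ignored.
    = (2·12 + 2 + 1 − 15 − 0) / 2 = 12 / 2 = 6.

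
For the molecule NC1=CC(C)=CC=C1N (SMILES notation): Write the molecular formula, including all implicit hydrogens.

C7H10N2

Walk through each heavy atom and fill implicit hydrogens from standard valence (C 4, N 3, O 2, S 2, halogen 1):
  atom 1: N, bond orders sum to 1 (valence 3) → 2 H
  atom 2: C, bond orders sum to 4 (valence 4) → 0 H
  atom 3: C, bond orders sum to 3 (valence 4) → 1 H
  atom 4: C, bond orders sum to 4 (valence 4) → 0 H
  atom 5: C, bond orders sum to 1 (valence 4) → 3 H
  atom 6: C, bond orders sum to 3 (valence 4) → 1 H
  atom 7: C, bond orders sum to 3 (valence 4) → 1 H
  atom 8: C, bond orders sum to 4 (valence 4) → 0 H
  atom 9: N, bond orders sum to 1 (valence 3) → 2 H
Totals → C:7, H:10, N:2.
In Hill order: C7H10N2.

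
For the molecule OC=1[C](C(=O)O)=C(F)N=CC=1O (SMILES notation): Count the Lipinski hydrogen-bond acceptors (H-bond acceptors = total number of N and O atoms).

N atoms: 1; O atoms: 4.
Lipinski HBA = 1 + 4 = 5.

5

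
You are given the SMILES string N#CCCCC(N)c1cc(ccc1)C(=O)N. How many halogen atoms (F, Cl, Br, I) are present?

0

Scan the SMILES for the halogen motif — none present.
Groups that are present: 1 amide, 1 nitrile, 1 primary amine.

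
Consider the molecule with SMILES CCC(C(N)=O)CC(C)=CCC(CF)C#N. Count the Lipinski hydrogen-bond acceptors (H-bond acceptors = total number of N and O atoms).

N atoms: 2; O atoms: 1.
Lipinski HBA = 2 + 1 = 3.

3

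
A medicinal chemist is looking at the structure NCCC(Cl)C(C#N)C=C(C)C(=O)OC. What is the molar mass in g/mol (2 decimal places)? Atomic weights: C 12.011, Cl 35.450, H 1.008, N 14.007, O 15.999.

230.69 g/mol

First, the molecular formula is C10H15ClN2O2 (counting implicit H from valence).
  C: 10 × 12.011 = 120.110
  Cl: 1 × 35.450 = 35.450
  H: 15 × 1.008 = 15.120
  N: 2 × 14.007 = 28.014
  O: 2 × 15.999 = 31.998
Sum: 10×12.011 + 1×35.450 + 15×1.008 + 2×14.007 + 2×15.999 = 230.692 → 230.69 g/mol.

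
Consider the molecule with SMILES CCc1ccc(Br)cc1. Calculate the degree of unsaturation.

4

Molecular formula: C8H9Br.
DoU = (2C + 2 + N − H − X) / 2, where X is the halogen count and O/S are ignored.
    = (2·8 + 2 + 0 − 9 − 1) / 2 = 8 / 2 = 4.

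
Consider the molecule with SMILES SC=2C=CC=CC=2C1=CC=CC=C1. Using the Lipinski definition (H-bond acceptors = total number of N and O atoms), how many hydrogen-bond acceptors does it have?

0

N atoms: 0; O atoms: 0.
Lipinski HBA = 0 + 0 = 0.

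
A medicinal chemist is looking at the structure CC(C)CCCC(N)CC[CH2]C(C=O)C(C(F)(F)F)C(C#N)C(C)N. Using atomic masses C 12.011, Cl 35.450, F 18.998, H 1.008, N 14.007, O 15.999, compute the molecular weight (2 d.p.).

First, the molecular formula is C18H32F3N3O (counting implicit H from valence).
  C: 18 × 12.011 = 216.198
  F: 3 × 18.998 = 56.994
  H: 32 × 1.008 = 32.256
  N: 3 × 14.007 = 42.021
  O: 1 × 15.999 = 15.999
Sum: 18×12.011 + 3×18.998 + 32×1.008 + 3×14.007 + 1×15.999 = 363.468 → 363.47 g/mol.

363.47 g/mol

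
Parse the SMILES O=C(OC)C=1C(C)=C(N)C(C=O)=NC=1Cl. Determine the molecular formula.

C9H9ClN2O3

Walk through each heavy atom and fill implicit hydrogens from standard valence (C 4, N 3, O 2, S 2, halogen 1):
  atom 1: O, bond orders sum to 2 (valence 2) → 0 H
  atom 2: C, bond orders sum to 4 (valence 4) → 0 H
  atom 3: O, bond orders sum to 2 (valence 2) → 0 H
  atom 4: C, bond orders sum to 1 (valence 4) → 3 H
  atom 5: C, bond orders sum to 4 (valence 4) → 0 H
  atom 6: C, bond orders sum to 4 (valence 4) → 0 H
  atom 7: C, bond orders sum to 1 (valence 4) → 3 H
  atom 8: C, bond orders sum to 4 (valence 4) → 0 H
  atom 9: N, bond orders sum to 1 (valence 3) → 2 H
  atom 10: C, bond orders sum to 4 (valence 4) → 0 H
  atom 11: C, bond orders sum to 3 (valence 4) → 1 H
  atom 12: O, bond orders sum to 2 (valence 2) → 0 H
  atom 13: N, bond orders sum to 3 (valence 3) → 0 H
  atom 14: C, bond orders sum to 4 (valence 4) → 0 H
  atom 15: Cl (halogen, monovalent) → 0 H
Totals → C:9, H:9, Cl:1, N:2, O:3.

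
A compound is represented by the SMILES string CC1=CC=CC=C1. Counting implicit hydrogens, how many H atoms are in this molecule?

Walk through each heavy atom and fill implicit hydrogens from standard valence (C 4, N 3, O 2, S 2, halogen 1):
  atom 1: C, bond orders sum to 1 (valence 4) → 3 H
  atom 2: C, bond orders sum to 4 (valence 4) → 0 H
  atom 3: C, bond orders sum to 3 (valence 4) → 1 H
  atom 4: C, bond orders sum to 3 (valence 4) → 1 H
  atom 5: C, bond orders sum to 3 (valence 4) → 1 H
  atom 6: C, bond orders sum to 3 (valence 4) → 1 H
  atom 7: C, bond orders sum to 3 (valence 4) → 1 H
Total hydrogens: 8.

8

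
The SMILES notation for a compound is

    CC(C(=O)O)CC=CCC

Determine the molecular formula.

Walk through each heavy atom and fill implicit hydrogens from standard valence (C 4, N 3, O 2, S 2, halogen 1):
  atom 1: C, bond orders sum to 1 (valence 4) → 3 H
  atom 2: C, bond orders sum to 3 (valence 4) → 1 H
  atom 3: C, bond orders sum to 4 (valence 4) → 0 H
  atom 4: O, bond orders sum to 2 (valence 2) → 0 H
  atom 5: O, bond orders sum to 1 (valence 2) → 1 H
  atom 6: C, bond orders sum to 2 (valence 4) → 2 H
  atom 7: C, bond orders sum to 3 (valence 4) → 1 H
  atom 8: C, bond orders sum to 3 (valence 4) → 1 H
  atom 9: C, bond orders sum to 2 (valence 4) → 2 H
  atom 10: C, bond orders sum to 1 (valence 4) → 3 H
Totals → C:8, H:14, O:2.
In Hill order: C8H14O2.

C8H14O2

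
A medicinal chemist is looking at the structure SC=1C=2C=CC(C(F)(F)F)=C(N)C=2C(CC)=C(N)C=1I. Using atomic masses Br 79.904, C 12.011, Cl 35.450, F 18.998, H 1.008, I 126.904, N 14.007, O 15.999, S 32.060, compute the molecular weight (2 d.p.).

First, the molecular formula is C13H12F3IN2S (counting implicit H from valence).
  C: 13 × 12.011 = 156.143
  F: 3 × 18.998 = 56.994
  H: 12 × 1.008 = 12.096
  I: 1 × 126.904 = 126.904
  N: 2 × 14.007 = 28.014
  S: 1 × 32.060 = 32.060
Sum: 13×12.011 + 3×18.998 + 12×1.008 + 1×126.904 + 2×14.007 + 1×32.060 = 412.211 → 412.21 g/mol.

412.21 g/mol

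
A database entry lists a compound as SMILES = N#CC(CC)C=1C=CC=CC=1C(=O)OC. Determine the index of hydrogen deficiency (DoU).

7

Degree of unsaturation = (number of rings) + (number of π bonds).
Ring closures in the SMILES: 1.
π bonds: 4 double bonds (each 1 DoU), 1 triple bond (each 2 DoU) → 6 DoU from unsaturation.
Total DoU = 1 + 6 = 7.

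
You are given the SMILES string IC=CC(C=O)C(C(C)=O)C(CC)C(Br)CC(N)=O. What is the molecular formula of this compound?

Walk through each heavy atom and fill implicit hydrogens from standard valence (C 4, N 3, O 2, S 2, halogen 1):
  atom 1: I (halogen, monovalent) → 0 H
  atom 2: C, bond orders sum to 3 (valence 4) → 1 H
  atom 3: C, bond orders sum to 3 (valence 4) → 1 H
  atom 4: C, bond orders sum to 3 (valence 4) → 1 H
  atom 5: C, bond orders sum to 3 (valence 4) → 1 H
  atom 6: O, bond orders sum to 2 (valence 2) → 0 H
  atom 7: C, bond orders sum to 3 (valence 4) → 1 H
  atom 8: C, bond orders sum to 4 (valence 4) → 0 H
  atom 9: C, bond orders sum to 1 (valence 4) → 3 H
  atom 10: O, bond orders sum to 2 (valence 2) → 0 H
  atom 11: C, bond orders sum to 3 (valence 4) → 1 H
  atom 12: C, bond orders sum to 2 (valence 4) → 2 H
  atom 13: C, bond orders sum to 1 (valence 4) → 3 H
  atom 14: C, bond orders sum to 3 (valence 4) → 1 H
  atom 15: Br (halogen, monovalent) → 0 H
  atom 16: C, bond orders sum to 2 (valence 4) → 2 H
  atom 17: C, bond orders sum to 4 (valence 4) → 0 H
  atom 18: N, bond orders sum to 1 (valence 3) → 2 H
  atom 19: O, bond orders sum to 2 (valence 2) → 0 H
Totals → C:13, H:19, Br:1, I:1, N:1, O:3.

C13H19BrINO3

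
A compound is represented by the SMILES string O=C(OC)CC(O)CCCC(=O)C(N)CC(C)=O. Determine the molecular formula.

Walk through each heavy atom and fill implicit hydrogens from standard valence (C 4, N 3, O 2, S 2, halogen 1):
  atom 1: O, bond orders sum to 2 (valence 2) → 0 H
  atom 2: C, bond orders sum to 4 (valence 4) → 0 H
  atom 3: O, bond orders sum to 2 (valence 2) → 0 H
  atom 4: C, bond orders sum to 1 (valence 4) → 3 H
  atom 5: C, bond orders sum to 2 (valence 4) → 2 H
  atom 6: C, bond orders sum to 3 (valence 4) → 1 H
  atom 7: O, bond orders sum to 1 (valence 2) → 1 H
  atom 8: C, bond orders sum to 2 (valence 4) → 2 H
  atom 9: C, bond orders sum to 2 (valence 4) → 2 H
  atom 10: C, bond orders sum to 2 (valence 4) → 2 H
  atom 11: C, bond orders sum to 4 (valence 4) → 0 H
  atom 12: O, bond orders sum to 2 (valence 2) → 0 H
  atom 13: C, bond orders sum to 3 (valence 4) → 1 H
  atom 14: N, bond orders sum to 1 (valence 3) → 2 H
  atom 15: C, bond orders sum to 2 (valence 4) → 2 H
  atom 16: C, bond orders sum to 4 (valence 4) → 0 H
  atom 17: C, bond orders sum to 1 (valence 4) → 3 H
  atom 18: O, bond orders sum to 2 (valence 2) → 0 H
Totals → C:12, H:21, N:1, O:5.

C12H21NO5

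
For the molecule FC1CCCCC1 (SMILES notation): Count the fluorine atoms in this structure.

1

Scan the SMILES for F atoms (remember two-letter symbols like Cl and Br are single atoms).
Fluorine count: 1.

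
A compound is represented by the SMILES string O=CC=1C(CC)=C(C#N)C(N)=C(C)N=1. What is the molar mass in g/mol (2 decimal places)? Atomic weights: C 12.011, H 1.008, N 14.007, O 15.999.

First, the molecular formula is C10H11N3O (counting implicit H from valence).
  C: 10 × 12.011 = 120.110
  H: 11 × 1.008 = 11.088
  N: 3 × 14.007 = 42.021
  O: 1 × 15.999 = 15.999
Sum: 10×12.011 + 11×1.008 + 3×14.007 + 1×15.999 = 189.218 → 189.22 g/mol.

189.22 g/mol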